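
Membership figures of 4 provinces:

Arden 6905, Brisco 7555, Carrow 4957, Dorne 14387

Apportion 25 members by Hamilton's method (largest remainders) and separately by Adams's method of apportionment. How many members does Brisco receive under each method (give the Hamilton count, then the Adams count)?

5 and 6

Hamilton: Arden 5, Brisco 5, Carrow 4, Dorne 11.
Adams: Arden 5, Brisco 6, Carrow 4, Dorne 10.
Brisco gets 5 under Hamilton and 6 under Adams.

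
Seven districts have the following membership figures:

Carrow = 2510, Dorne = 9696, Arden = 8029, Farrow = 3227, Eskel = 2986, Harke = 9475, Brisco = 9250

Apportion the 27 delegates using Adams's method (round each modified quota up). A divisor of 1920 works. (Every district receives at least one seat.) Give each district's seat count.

Carrow=2; Dorne=6; Arden=5; Farrow=2; Eskel=2; Harke=5; Brisco=5

With modified divisor 1920: modified quotas Carrow 1.307, Dorne 5.050, Arden 4.182, Farrow 1.681, Eskel 1.555, Harke 4.935, Brisco 4.818.
Rounding up: Carrow 2, Dorne 6, Arden 5, Farrow 2, Eskel 2, Harke 5, Brisco 5 (total 27).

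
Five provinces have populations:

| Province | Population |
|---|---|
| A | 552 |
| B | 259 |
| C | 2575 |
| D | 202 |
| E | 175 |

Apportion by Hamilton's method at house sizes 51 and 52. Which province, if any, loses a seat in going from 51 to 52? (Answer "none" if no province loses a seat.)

At 51 seats: A 7, B 4, C 35, D 3, E 2.
At 52 seats: A 8, B 3, C 36, D 3, E 2.
B drops from 4 to 3.

B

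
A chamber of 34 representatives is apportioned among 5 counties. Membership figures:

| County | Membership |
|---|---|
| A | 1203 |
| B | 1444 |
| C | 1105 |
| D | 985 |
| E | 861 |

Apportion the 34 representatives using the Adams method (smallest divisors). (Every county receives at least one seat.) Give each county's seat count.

A 7, B 9, C 7, D 6, E 5

Standard divisor 5598/34 ≈ 164.647; standard quotas: A 7.307, B 8.770, C 6.711, D 5.982, E 5.229.
Rounding up gives 8, 9, 7, 6, 6 = 36 seats, so the divisor must be adjusted.
With modified divisor 180: modified quotas A 6.683, B 8.022, C 6.139, D 5.472, E 4.783.
Rounding up: A 7, B 9, C 7, D 6, E 5 (total 34).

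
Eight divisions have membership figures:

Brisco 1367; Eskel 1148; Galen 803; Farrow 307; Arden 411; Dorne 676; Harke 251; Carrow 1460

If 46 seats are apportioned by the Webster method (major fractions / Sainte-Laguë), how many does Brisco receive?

Standard divisor 6423/46 ≈ 139.63; standard quotas: Brisco 9.790, Eskel 8.222, Galen 5.751, Farrow 2.199, Arden 2.943, Dorne 4.841, Harke 1.798, Carrow 10.456.
Rounding to the nearest integer gives Brisco 10, Eskel 8, Galen 6, Farrow 2, Arden 3, Dorne 5, Harke 2, Carrow 10 — total 46, matching the house size, so no adjustment is needed.
Brisco receives 10.

10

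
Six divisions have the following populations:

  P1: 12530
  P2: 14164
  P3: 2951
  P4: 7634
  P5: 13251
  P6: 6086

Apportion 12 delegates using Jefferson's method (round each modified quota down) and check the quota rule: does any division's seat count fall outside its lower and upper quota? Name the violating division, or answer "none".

Standard quotas: P1 2.656, P2 3.002, P3 0.625, P4 1.618, P5 2.809, P6 1.290.
Jefferson allocation: P1 3, P2 3, P3 0, P4 2, P5 3, P6 1.
Every allocation lies between the lower and upper quota.

none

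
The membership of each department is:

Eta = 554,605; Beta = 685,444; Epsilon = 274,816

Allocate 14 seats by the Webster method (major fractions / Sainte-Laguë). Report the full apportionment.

Standard divisor 1514865/14 ≈ 108204.643; standard quotas: Eta 5.126, Beta 6.335, Epsilon 2.540.
Rounding to the nearest integer gives Eta 5, Beta 6, Epsilon 3 — total 14, matching the house size, so no adjustment is needed.

Eta=5, Beta=6, Epsilon=3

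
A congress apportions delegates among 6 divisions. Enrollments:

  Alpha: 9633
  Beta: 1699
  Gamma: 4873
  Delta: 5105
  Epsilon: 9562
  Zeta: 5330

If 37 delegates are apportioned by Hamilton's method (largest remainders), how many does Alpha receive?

10

Standard divisor: 36202 ÷ 37 ≈ 978.432.
Standard quotas: Alpha 9.8453, Beta 1.7365, Gamma 4.9804, Delta 5.2175, Epsilon 9.7728, Zeta 5.4475.
Lower quotas: Alpha 9, Beta 1, Gamma 4, Delta 5, Epsilon 9, Zeta 5 (sum 33, leaving 4 seats).
Remainders in descending order: Gamma 0.9804, Alpha 0.8453, Epsilon 0.7728, Beta 0.7365, Zeta 0.4475, Delta 0.2175.
The surplus seats go to Gamma, Alpha, Epsilon, Beta.
Alpha receives 10.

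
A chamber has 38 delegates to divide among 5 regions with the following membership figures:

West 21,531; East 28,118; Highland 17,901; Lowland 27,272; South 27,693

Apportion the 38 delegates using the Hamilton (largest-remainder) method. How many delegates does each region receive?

West=7; East=9; Highland=5; Lowland=8; South=9

Total 122515; standard divisor 122515/38 ≈ 3224.079.
Standard quotas: West 6.6782, East 8.7213, Highland 5.5523, Lowland 8.4588, South 8.5894.
Lower quotas: West 6, East 8, Highland 5, Lowland 8, South 8 (sum 35, leaving 3 seats).
Remainders in descending order: East 0.7213, West 0.6782, South 0.5894, Highland 0.5523, Lowland 0.4588.
Largest remainders: East, West, South receive the extra seats.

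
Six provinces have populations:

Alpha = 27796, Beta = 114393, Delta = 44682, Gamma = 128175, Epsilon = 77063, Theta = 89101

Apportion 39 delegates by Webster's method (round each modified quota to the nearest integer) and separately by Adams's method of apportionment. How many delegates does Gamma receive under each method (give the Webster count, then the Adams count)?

Webster: Alpha 2, Beta 9, Delta 4, Gamma 11, Epsilon 6, Theta 7.
Adams: Alpha 3, Beta 9, Delta 4, Gamma 10, Epsilon 6, Theta 7.
Gamma gets 11 under Webster and 10 under Adams.

11 and 10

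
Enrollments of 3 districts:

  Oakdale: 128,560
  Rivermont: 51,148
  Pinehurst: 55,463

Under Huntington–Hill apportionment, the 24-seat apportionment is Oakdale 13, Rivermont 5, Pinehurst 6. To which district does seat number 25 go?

Oakdale

Priority for the next seat is population ÷ (√(s·(s+1))).
Priorities: Oakdale 9529.501, Rivermont 9338.304, Pinehurst 8558.127.
Highest priority: Oakdale.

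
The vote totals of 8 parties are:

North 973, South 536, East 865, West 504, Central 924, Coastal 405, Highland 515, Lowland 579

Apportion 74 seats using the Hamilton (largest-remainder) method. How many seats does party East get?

Standard divisor: 5301 ÷ 74 ≈ 71.635.
Standard quotas: North 13.583, South 7.482, East 12.075, West 7.036, Central 12.899, Coastal 5.654, Highland 7.189, Lowland 8.083.
Lower quotas: North 13, South 7, East 12, West 7, Central 12, Coastal 5, Highland 7, Lowland 8 (sum 71, leaving 3 seats).
Remainders in descending order: Central 0.899, Coastal 0.654, North 0.583, South 0.482, Highland 0.189, Lowland 0.083, East 0.075, West 0.036.
The surplus seats go to Central, Coastal, North.
East receives 12.

12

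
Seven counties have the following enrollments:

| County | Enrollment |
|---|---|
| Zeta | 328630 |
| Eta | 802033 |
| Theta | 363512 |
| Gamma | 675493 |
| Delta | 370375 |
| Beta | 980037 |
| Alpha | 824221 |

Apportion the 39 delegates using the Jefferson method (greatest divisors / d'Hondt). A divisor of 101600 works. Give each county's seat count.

Zeta=3; Eta=7; Theta=3; Gamma=6; Delta=3; Beta=9; Alpha=8

With modified divisor 101600: modified quotas Zeta 3.235, Eta 7.894, Theta 3.578, Gamma 6.649, Delta 3.645, Beta 9.646, Alpha 8.112.
Rounding down: Zeta 3, Eta 7, Theta 3, Gamma 6, Delta 3, Beta 9, Alpha 8 (total 39).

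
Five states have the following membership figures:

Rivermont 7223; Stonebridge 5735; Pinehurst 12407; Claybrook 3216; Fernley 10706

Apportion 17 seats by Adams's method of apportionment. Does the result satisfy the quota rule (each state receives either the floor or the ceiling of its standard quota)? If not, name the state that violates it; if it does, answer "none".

none

Standard quotas: Rivermont 3.125, Stonebridge 2.482, Pinehurst 5.369, Claybrook 1.392, Fernley 4.633.
Adams allocation: Rivermont 3, Stonebridge 3, Pinehurst 5, Claybrook 2, Fernley 4.
Every allocation lies between the lower and upper quota.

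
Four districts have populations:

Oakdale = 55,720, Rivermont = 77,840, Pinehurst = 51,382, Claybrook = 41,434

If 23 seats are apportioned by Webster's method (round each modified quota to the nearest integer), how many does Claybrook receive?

4

Standard divisor 226376/23 ≈ 9842.435; standard quotas: Oakdale 5.661, Rivermont 7.909, Pinehurst 5.220, Claybrook 4.210.
Rounding to the nearest integer gives Oakdale 6, Rivermont 8, Pinehurst 5, Claybrook 4 — total 23, matching the house size, so no adjustment is needed.
Claybrook receives 4.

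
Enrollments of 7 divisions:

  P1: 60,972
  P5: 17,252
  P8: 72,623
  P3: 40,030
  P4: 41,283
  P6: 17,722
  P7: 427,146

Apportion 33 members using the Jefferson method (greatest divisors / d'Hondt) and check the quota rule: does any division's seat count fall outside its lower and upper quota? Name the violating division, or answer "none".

Standard quotas: P1 2.972, P5 0.841, P8 3.540, P3 1.951, P4 2.012, P6 0.864, P7 20.820.
Jefferson allocation: P1 3, P5 0, P8 3, P3 2, P4 2, P6 0, P7 23.
P7 has quota 20.820 (lower 20, upper 21) but receives 23 — outside the quota interval.

P7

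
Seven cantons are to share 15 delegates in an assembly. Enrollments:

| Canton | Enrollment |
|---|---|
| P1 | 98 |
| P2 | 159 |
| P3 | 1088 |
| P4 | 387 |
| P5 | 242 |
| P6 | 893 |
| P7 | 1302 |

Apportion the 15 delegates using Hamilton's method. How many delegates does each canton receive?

The standard divisor is 4169/15 ≈ 277.933.
Standard quotas: P1 0.353, P2 0.572, P3 3.915, P4 1.392, P5 0.871, P6 3.213, P7 4.685.
Lower quotas: P1 0, P2 0, P3 3, P4 1, P5 0, P6 3, P7 4 (sum 11, leaving 4 seats).
Remainders in descending order: P3 0.915, P5 0.871, P7 0.685, P2 0.572, P4 0.392, P1 0.353, P6 0.213.
The surplus seats go to P3, P5, P7, P2.

P1: 0; P2: 1; P3: 4; P4: 1; P5: 1; P6: 3; P7: 5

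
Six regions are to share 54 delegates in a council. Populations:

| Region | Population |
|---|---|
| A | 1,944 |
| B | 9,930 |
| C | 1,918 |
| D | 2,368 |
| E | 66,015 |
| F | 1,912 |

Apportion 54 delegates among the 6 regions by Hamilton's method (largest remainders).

The standard divisor is 84087/54 ≈ 1557.167.
Standard quotas: A 1.2484, B 6.3770, C 1.2317, D 1.5207, E 42.3943, F 1.2279.
Lower quotas: A 1, B 6, C 1, D 1, E 42, F 1 (sum 52, leaving 2 seats).
Remainders in descending order: D 0.5207, E 0.3943, B 0.3770, A 0.2484, C 0.2317, F 0.2279.
The surplus seats go to D, E.

A: 1, B: 6, C: 1, D: 2, E: 43, F: 1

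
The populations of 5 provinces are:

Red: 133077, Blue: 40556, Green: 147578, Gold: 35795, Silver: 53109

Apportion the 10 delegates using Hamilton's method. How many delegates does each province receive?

Standard divisor: 410115 ÷ 10 ≈ 41011.5.
Standard quotas: Red 3.2449, Blue 0.9889, Green 3.5985, Gold 0.8728, Silver 1.2950.
Lower quotas: Red 3, Blue 0, Green 3, Gold 0, Silver 1 (sum 7, leaving 3 seats).
Remainders in descending order: Blue 0.9889, Gold 0.8728, Green 0.5985, Silver 0.2950, Red 0.2449.
Largest remainders: Blue, Gold, Green receive the extra seats.

Red 3; Blue 1; Green 4; Gold 1; Silver 1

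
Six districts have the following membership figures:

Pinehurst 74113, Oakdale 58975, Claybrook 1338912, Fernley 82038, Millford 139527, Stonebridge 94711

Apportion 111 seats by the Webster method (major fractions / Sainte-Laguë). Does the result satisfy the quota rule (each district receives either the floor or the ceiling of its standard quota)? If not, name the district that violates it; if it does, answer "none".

Standard quotas: Pinehurst 4.600, Oakdale 3.661, Claybrook 83.108, Fernley 5.092, Millford 8.661, Stonebridge 5.879.
Webster allocation: Pinehurst 5, Oakdale 4, Claybrook 82, Fernley 5, Millford 9, Stonebridge 6.
Claybrook has quota 83.108 (lower 83, upper 84) but receives 82 — outside the quota interval.

Claybrook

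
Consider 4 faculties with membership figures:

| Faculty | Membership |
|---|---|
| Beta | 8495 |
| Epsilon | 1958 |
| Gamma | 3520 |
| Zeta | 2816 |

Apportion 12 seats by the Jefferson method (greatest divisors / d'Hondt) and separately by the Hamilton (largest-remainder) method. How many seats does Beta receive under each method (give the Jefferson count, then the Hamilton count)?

Jefferson: Beta 7, Epsilon 1, Gamma 2, Zeta 2.
Hamilton: Beta 6, Epsilon 1, Gamma 3, Zeta 2.
Beta gets 7 under Jefferson and 6 under Hamilton.

7 and 6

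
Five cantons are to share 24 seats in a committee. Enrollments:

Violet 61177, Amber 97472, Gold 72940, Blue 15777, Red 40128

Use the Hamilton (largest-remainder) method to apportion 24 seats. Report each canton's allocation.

The standard divisor is 287494/24 ≈ 11978.917.
Standard quotas: Violet 5.1071, Amber 8.1370, Gold 6.0890, Blue 1.3171, Red 3.3499.
Lower quotas: Violet 5, Amber 8, Gold 6, Blue 1, Red 3 (sum 23, leaving 1 seat).
Remainders in descending order: Red 0.3499, Blue 0.3171, Amber 0.1370, Violet 0.1071, Gold 0.0890.
The surplus seat goes to Red.

Violet 5, Amber 8, Gold 6, Blue 1, Red 4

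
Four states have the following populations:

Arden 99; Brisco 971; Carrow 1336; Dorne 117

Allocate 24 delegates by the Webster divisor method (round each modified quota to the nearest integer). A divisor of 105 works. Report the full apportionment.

With modified divisor 105: modified quotas Arden 0.943, Brisco 9.248, Carrow 12.724, Dorne 1.114.
Rounding to the nearest integer: Arden 1, Brisco 9, Carrow 13, Dorne 1 (total 24).

Arden: 1; Brisco: 9; Carrow: 13; Dorne: 1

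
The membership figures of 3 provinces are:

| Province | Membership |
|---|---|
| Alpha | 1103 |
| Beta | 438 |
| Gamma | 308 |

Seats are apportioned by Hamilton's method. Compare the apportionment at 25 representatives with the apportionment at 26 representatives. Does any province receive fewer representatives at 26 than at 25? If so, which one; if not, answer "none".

At 25 seats: Alpha 15, Beta 6, Gamma 4.
At 26 seats: Alpha 16, Beta 6, Gamma 4.
No province's allocation decreased.

none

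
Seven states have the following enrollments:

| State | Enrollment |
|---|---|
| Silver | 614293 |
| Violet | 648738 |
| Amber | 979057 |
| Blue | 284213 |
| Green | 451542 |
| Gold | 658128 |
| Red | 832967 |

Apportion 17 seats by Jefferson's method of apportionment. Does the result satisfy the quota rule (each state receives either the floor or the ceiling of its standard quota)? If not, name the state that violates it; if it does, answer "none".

Standard quotas: Silver 2.337, Violet 2.468, Amber 3.724, Blue 1.081, Green 1.718, Gold 2.504, Red 3.169.
Jefferson allocation: Silver 2, Violet 2, Amber 4, Blue 1, Green 2, Gold 3, Red 3.
Every allocation lies between the lower and upper quota.

none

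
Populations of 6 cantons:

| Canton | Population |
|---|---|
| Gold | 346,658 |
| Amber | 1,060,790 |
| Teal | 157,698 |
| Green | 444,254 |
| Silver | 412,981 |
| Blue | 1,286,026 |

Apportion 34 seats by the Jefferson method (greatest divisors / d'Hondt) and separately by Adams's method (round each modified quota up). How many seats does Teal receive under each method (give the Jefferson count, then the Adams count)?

Jefferson: Gold 3, Amber 10, Teal 1, Green 4, Silver 4, Blue 12.
Adams: Gold 3, Amber 10, Teal 2, Green 4, Silver 4, Blue 11.
Teal gets 1 under Jefferson and 2 under Adams.

1 and 2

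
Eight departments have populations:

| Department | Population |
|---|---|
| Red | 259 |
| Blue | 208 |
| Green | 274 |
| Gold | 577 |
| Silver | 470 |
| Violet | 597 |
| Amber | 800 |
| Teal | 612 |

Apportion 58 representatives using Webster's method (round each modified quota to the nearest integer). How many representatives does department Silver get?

Standard divisor 3797/58 ≈ 65.466; standard quotas: Red 3.956, Blue 3.177, Green 4.185, Gold 8.814, Silver 7.179, Violet 9.119, Amber 12.220, Teal 9.348.
Rounding to the nearest integer gives 4, 3, 4, 9, 7, 9, 12, 9 = 57 seats, so the divisor must be adjusted.
With modified divisor 64.2: modified quotas Red 4.034, Blue 3.240, Green 4.268, Gold 8.988, Silver 7.321, Violet 9.299, Amber 12.461, Teal 9.533.
Rounding to the nearest integer: Red 4, Blue 3, Green 4, Gold 9, Silver 7, Violet 9, Amber 12, Teal 10 (total 58).
Silver receives 7.

7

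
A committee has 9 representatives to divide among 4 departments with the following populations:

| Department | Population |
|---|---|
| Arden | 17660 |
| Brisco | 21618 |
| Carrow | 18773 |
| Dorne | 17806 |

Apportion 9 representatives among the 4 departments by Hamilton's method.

Arden=2; Brisco=3; Carrow=2; Dorne=2

Standard divisor: 75857 ÷ 9 ≈ 8428.556.
Standard quotas: Arden 2.0953, Brisco 2.5649, Carrow 2.2273, Dorne 2.1126.
Lower quotas: Arden 2, Brisco 2, Carrow 2, Dorne 2 (sum 8, leaving 1 seat).
Remainders in descending order: Brisco 0.5649, Carrow 0.2273, Dorne 0.1126, Arden 0.0953.
The surplus seat goes to Brisco.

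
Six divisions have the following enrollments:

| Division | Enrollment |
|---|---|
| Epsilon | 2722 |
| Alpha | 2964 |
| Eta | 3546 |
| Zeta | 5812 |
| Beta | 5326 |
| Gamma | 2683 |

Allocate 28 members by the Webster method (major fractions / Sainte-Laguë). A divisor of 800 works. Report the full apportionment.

With modified divisor 800: modified quotas Epsilon 3.402, Alpha 3.705, Eta 4.433, Zeta 7.265, Beta 6.657, Gamma 3.354.
Rounding to the nearest integer: Epsilon 3, Alpha 4, Eta 4, Zeta 7, Beta 7, Gamma 3 (total 28).

Epsilon 3; Alpha 4; Eta 4; Zeta 7; Beta 7; Gamma 3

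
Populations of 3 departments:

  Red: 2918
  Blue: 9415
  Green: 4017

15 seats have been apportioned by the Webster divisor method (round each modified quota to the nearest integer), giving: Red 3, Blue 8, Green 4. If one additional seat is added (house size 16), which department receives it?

Priority for the next seat is population ÷ (current seats + 0.5).
Priorities: Red 833.714, Blue 1107.647, Green 892.667.
Highest priority: Blue.

Blue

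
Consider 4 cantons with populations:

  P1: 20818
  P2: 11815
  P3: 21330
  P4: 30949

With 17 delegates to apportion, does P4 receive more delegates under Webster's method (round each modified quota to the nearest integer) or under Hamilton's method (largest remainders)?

Webster: P1 4, P2 2, P3 4, P4 7.
Hamilton: P1 4, P2 3, P3 4, P4 6.
P4 gets 7 under Webster and 6 under Hamilton.

Webster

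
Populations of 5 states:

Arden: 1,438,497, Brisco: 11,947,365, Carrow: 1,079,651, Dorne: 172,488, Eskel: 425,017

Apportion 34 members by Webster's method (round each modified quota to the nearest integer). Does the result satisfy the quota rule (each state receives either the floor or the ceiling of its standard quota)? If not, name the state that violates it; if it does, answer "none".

Standard quotas: Arden 3.247, Brisco 26.967, Carrow 2.437, Dorne 0.389, Eskel 0.959.
Webster allocation: Arden 3, Brisco 28, Carrow 2, Dorne 0, Eskel 1.
Brisco has quota 26.967 (lower 26, upper 27) but receives 28 — outside the quota interval.

Brisco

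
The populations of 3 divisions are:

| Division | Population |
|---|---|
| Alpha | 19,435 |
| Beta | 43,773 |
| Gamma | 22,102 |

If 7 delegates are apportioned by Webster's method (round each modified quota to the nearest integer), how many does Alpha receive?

2

Standard divisor 85310/7 ≈ 12187.143; standard quotas: Alpha 1.595, Beta 3.592, Gamma 1.814.
Rounding to the nearest integer gives 2, 4, 2 = 8 seats, so the divisor must be adjusted.
With modified divisor 12700: modified quotas Alpha 1.530, Beta 3.447, Gamma 1.740.
Rounding to the nearest integer: Alpha 2, Beta 3, Gamma 2 (total 7).
Alpha receives 2.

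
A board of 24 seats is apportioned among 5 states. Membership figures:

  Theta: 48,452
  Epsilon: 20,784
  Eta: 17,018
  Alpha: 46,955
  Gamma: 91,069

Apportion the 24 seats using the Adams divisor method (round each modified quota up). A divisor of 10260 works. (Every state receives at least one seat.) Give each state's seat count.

Theta=5; Epsilon=3; Eta=2; Alpha=5; Gamma=9

With modified divisor 10260: modified quotas Theta 4.722, Epsilon 2.026, Eta 1.659, Alpha 4.577, Gamma 8.876.
Rounding up: Theta 5, Epsilon 3, Eta 2, Alpha 5, Gamma 9 (total 24).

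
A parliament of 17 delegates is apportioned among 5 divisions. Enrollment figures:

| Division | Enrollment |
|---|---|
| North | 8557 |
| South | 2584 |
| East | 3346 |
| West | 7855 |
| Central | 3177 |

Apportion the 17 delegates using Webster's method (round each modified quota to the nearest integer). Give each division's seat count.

Standard divisor 25519/17 ≈ 1501.118; standard quotas: North 5.700, South 1.721, East 2.229, West 5.233, Central 2.116.
Rounding to the nearest integer gives North 6, South 2, East 2, West 5, Central 2 — total 17, matching the house size, so no adjustment is needed.

North: 6, South: 2, East: 2, West: 5, Central: 2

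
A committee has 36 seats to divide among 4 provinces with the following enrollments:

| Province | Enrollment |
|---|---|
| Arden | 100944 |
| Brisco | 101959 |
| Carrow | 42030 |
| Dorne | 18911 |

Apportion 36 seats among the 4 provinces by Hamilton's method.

Standard divisor: 263844 ÷ 36 = 7329.
Standard quotas: Arden 13.7732, Brisco 13.9117, Carrow 5.7348, Dorne 2.5803.
Lower quotas: Arden 13, Brisco 13, Carrow 5, Dorne 2 (sum 33, leaving 3 seats).
Remainders in descending order: Brisco 0.9117, Arden 0.7732, Carrow 0.7348, Dorne 0.5803.
Largest remainders: Brisco, Arden, Carrow receive the extra seats.

Arden 14, Brisco 14, Carrow 6, Dorne 2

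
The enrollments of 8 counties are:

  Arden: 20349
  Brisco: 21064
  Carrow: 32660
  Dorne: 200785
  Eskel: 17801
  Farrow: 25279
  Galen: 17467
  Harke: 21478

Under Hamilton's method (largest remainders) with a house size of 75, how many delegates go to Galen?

4

Total 356883; standard divisor 356883/75 ≈ 4758.44.
Standard quotas: Arden 4.2764, Brisco 4.4267, Carrow 6.8636, Dorne 42.1956, Eskel 3.7409, Farrow 5.3125, Galen 3.6707, Harke 4.5137.
Lower quotas: Arden 4, Brisco 4, Carrow 6, Dorne 42, Eskel 3, Farrow 5, Galen 3, Harke 4 (sum 71, leaving 4 seats).
Remainders in descending order: Carrow 0.8636, Eskel 0.7409, Galen 0.6707, Harke 0.5137, Brisco 0.4267, Farrow 0.3125, Arden 0.2764, Dorne 0.1956.
Largest remainders: Carrow, Eskel, Galen, Harke receive the extra seats.
Galen receives 4.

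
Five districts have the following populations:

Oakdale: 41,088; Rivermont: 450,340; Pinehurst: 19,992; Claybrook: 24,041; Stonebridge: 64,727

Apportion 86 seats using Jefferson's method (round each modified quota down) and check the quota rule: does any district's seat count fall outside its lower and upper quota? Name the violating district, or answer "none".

Standard quotas: Oakdale 5.887, Rivermont 64.529, Pinehurst 2.865, Claybrook 3.445, Stonebridge 9.275.
Jefferson allocation: Oakdale 6, Rivermont 66, Pinehurst 2, Claybrook 3, Stonebridge 9.
Rivermont has quota 64.529 (lower 64, upper 65) but receives 66 — outside the quota interval.

Rivermont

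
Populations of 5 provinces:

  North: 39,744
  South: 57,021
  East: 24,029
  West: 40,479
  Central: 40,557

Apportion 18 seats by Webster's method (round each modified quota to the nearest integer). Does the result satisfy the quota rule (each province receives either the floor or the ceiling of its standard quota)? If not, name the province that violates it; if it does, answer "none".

Standard quotas: North 3.545, South 5.085, East 2.143, West 3.610, Central 3.617.
Webster allocation: North 3, South 5, East 2, West 4, Central 4.
Every allocation lies between the lower and upper quota.

none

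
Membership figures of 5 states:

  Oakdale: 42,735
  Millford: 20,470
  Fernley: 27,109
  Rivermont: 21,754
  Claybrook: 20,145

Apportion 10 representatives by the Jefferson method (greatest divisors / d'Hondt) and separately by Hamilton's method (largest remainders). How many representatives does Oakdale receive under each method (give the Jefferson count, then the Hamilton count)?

4 and 3

Jefferson: Oakdale 4, Millford 1, Fernley 2, Rivermont 2, Claybrook 1.
Hamilton: Oakdale 3, Millford 2, Fernley 2, Rivermont 2, Claybrook 1.
Oakdale gets 4 under Jefferson and 3 under Hamilton.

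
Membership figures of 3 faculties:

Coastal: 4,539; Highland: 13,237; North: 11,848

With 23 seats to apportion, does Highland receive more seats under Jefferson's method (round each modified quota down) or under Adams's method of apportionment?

Jefferson

Jefferson: Coastal 3, Highland 11, North 9.
Adams: Coastal 4, Highland 10, North 9.
Highland gets 11 under Jefferson and 10 under Adams.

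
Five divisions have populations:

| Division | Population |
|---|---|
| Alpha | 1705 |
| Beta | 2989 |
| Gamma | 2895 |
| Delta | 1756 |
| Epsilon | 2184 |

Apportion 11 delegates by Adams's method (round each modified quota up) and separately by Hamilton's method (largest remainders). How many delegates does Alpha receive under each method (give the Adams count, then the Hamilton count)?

2 and 1

Adams: Alpha 2, Beta 3, Gamma 2, Delta 2, Epsilon 2.
Hamilton: Alpha 1, Beta 3, Gamma 3, Delta 2, Epsilon 2.
Alpha gets 2 under Adams and 1 under Hamilton.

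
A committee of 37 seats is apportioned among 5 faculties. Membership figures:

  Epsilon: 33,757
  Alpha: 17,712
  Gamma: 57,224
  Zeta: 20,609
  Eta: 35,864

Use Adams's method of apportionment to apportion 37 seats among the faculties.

Epsilon: 8; Alpha: 4; Gamma: 12; Zeta: 5; Eta: 8

Standard divisor 165166/37 ≈ 4463.946; standard quotas: Epsilon 7.562, Alpha 3.968, Gamma 12.819, Zeta 4.617, Eta 8.034.
Rounding up gives 8, 4, 13, 5, 9 = 39 seats, so the divisor must be adjusted.
With modified divisor 4800: modified quotas Epsilon 7.033, Alpha 3.690, Gamma 11.922, Zeta 4.294, Eta 7.472.
Rounding up: Epsilon 8, Alpha 4, Gamma 12, Zeta 5, Eta 8 (total 37).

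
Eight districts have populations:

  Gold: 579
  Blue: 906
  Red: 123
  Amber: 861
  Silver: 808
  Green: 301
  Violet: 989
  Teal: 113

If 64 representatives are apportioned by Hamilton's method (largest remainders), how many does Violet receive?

13

The standard divisor is 4680/64 ≈ 73.125.
Standard quotas: Gold 7.918, Blue 12.390, Red 1.682, Amber 11.774, Silver 11.050, Green 4.116, Violet 13.525, Teal 1.545.
Lower quotas: Gold 7, Blue 12, Red 1, Amber 11, Silver 11, Green 4, Violet 13, Teal 1 (sum 60, leaving 4 seats).
Remainders in descending order: Gold 0.918, Amber 0.774, Red 0.682, Teal 0.545, Violet 0.525, Blue 0.390, Green 0.116, Silver 0.050.
The surplus seats go to Gold, Amber, Red, Teal.
Violet receives 13.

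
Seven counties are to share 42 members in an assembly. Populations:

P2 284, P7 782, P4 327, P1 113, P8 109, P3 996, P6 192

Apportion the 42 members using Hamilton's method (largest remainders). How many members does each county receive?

P2: 4; P7: 12; P4: 5; P1: 2; P8: 1; P3: 15; P6: 3

Standard divisor: 2803 ÷ 42 ≈ 66.738.
Standard quotas: P2 4.255, P7 11.717, P4 4.900, P1 1.693, P8 1.633, P3 14.924, P6 2.877.
Lower quotas: P2 4, P7 11, P4 4, P1 1, P8 1, P3 14, P6 2 (sum 37, leaving 5 seats).
Remainders in descending order: P3 0.924, P4 0.900, P6 0.877, P7 0.717, P1 0.693, P8 0.633, P2 0.255.
Largest remainders: P3, P4, P6, P7, P1 receive the extra seats.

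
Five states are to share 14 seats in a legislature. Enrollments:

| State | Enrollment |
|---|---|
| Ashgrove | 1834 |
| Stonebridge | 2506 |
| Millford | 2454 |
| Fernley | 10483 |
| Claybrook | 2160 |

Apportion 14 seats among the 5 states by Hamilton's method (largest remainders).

Total 19437; standard divisor 19437/14 ≈ 1388.357.
Standard quotas: Ashgrove 1.3210, Stonebridge 1.8050, Millford 1.7676, Fernley 7.5507, Claybrook 1.5558.
Lower quotas: Ashgrove 1, Stonebridge 1, Millford 1, Fernley 7, Claybrook 1 (sum 11, leaving 3 seats).
Remainders in descending order: Stonebridge 0.8050, Millford 0.7676, Claybrook 0.5558, Fernley 0.5507, Ashgrove 0.3210.
The surplus seats go to Stonebridge, Millford, Claybrook.

Ashgrove 1; Stonebridge 2; Millford 2; Fernley 7; Claybrook 2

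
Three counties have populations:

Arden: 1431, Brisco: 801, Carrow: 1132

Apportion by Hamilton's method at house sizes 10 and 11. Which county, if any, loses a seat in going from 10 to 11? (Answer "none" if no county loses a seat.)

At 10 seats: Arden 4, Brisco 3, Carrow 3.
At 11 seats: Arden 5, Brisco 2, Carrow 4.
Brisco drops from 3 to 2.

Brisco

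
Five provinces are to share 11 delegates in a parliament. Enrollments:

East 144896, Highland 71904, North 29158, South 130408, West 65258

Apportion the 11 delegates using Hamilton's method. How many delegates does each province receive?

The standard divisor is 441624/11 ≈ 40147.636.
Standard quotas: East 3.6091, Highland 1.7910, North 0.7263, South 3.2482, West 1.6255.
Lower quotas: East 3, Highland 1, North 0, South 3, West 1 (sum 8, leaving 3 seats).
Remainders in descending order: Highland 0.7910, North 0.7263, West 0.6255, East 0.6091, South 0.2482.
The surplus seats go to Highland, North, West.

East=3, Highland=2, North=1, South=3, West=2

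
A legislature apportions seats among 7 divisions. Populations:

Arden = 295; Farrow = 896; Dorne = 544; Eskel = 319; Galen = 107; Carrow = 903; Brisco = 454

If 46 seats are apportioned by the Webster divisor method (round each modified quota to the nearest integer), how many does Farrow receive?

12

Standard divisor 3518/46 ≈ 76.478; standard quotas: Arden 3.857, Farrow 11.716, Dorne 7.113, Eskel 4.171, Galen 1.399, Carrow 11.807, Brisco 5.936.
Rounding to the nearest integer gives Arden 4, Farrow 12, Dorne 7, Eskel 4, Galen 1, Carrow 12, Brisco 6 — total 46, matching the house size, so no adjustment is needed.
Farrow receives 12.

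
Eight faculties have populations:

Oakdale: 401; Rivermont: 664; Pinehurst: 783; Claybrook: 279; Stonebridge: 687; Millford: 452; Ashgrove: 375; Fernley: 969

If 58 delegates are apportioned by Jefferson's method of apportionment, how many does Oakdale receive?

Standard divisor 4610/58 ≈ 79.483; standard quotas: Oakdale 5.045, Rivermont 8.354, Pinehurst 9.851, Claybrook 3.510, Stonebridge 8.643, Millford 5.687, Ashgrove 4.718, Fernley 12.191.
Rounding down gives 5, 8, 9, 3, 8, 5, 4, 12 = 54 seats, so the divisor must be adjusted.
With modified divisor 74.68: modified quotas Oakdale 5.370, Rivermont 8.891, Pinehurst 10.485, Claybrook 3.736, Stonebridge 9.199, Millford 6.052, Ashgrove 5.021, Fernley 12.975.
Rounding down: Oakdale 5, Rivermont 8, Pinehurst 10, Claybrook 3, Stonebridge 9, Millford 6, Ashgrove 5, Fernley 12 (total 58).
Oakdale receives 5.

5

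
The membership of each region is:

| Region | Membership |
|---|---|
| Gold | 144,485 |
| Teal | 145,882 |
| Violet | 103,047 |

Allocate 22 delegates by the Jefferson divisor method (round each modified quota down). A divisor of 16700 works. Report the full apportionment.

With modified divisor 16700: modified quotas Gold 8.652, Teal 8.735, Violet 6.170.
Rounding down: Gold 8, Teal 8, Violet 6 (total 22).

Gold=8, Teal=8, Violet=6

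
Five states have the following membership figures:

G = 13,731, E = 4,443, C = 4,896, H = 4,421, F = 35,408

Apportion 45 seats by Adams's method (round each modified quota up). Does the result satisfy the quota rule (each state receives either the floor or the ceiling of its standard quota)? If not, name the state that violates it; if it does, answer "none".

F

Standard quotas: G 9.824, E 3.179, C 3.503, H 3.163, F 25.332.
Adams allocation: G 10, E 4, C 4, H 3, F 24.
F has quota 25.332 (lower 25, upper 26) but receives 24 — outside the quota interval.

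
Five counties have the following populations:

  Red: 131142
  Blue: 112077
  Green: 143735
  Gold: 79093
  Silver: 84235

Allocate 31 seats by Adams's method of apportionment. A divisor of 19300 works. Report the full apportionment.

Red 7; Blue 6; Green 8; Gold 5; Silver 5

With modified divisor 19300: modified quotas Red 6.795, Blue 5.807, Green 7.447, Gold 4.098, Silver 4.365.
Rounding up: Red 7, Blue 6, Green 8, Gold 5, Silver 5 (total 31).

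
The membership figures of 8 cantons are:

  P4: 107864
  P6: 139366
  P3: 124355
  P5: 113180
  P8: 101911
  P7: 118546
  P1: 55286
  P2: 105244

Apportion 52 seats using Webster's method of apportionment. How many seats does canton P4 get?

Standard divisor 865752/52 ≈ 16649.077; standard quotas: P4 6.479, P6 8.371, P3 7.469, P5 6.798, P8 6.121, P7 7.120, P1 3.321, P2 6.321.
Rounding to the nearest integer gives 6, 8, 7, 7, 6, 7, 3, 6 = 50 seats, so the divisor must be adjusted.
With modified divisor 16500: modified quotas P4 6.537, P6 8.446, P3 7.537, P5 6.859, P8 6.176, P7 7.185, P1 3.351, P2 6.378.
Rounding to the nearest integer: P4 7, P6 8, P3 8, P5 7, P8 6, P7 7, P1 3, P2 6 (total 52).
P4 receives 7.

7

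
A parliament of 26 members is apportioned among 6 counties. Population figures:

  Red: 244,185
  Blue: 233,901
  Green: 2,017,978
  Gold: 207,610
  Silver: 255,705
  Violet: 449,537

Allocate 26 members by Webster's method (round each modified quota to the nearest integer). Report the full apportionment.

Standard divisor 3408916/26 ≈ 131112.154; standard quotas: Red 1.862, Blue 1.784, Green 15.391, Gold 1.583, Silver 1.950, Violet 3.429.
Rounding to the nearest integer gives Red 2, Blue 2, Green 15, Gold 2, Silver 2, Violet 3 — total 26, matching the house size, so no adjustment is needed.

Red 2, Blue 2, Green 15, Gold 2, Silver 2, Violet 3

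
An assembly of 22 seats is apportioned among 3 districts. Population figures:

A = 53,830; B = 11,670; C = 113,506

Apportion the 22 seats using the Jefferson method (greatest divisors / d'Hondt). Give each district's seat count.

Standard divisor 179006/22 ≈ 8136.636; standard quotas: A 6.616, B 1.434, C 13.950.
Rounding down gives 6, 1, 13 = 20 seats, so the divisor must be adjusted.
With modified divisor 7600: modified quotas A 7.083, B 1.536, C 14.935.
Rounding down: A 7, B 1, C 14 (total 22).

A: 7, B: 1, C: 14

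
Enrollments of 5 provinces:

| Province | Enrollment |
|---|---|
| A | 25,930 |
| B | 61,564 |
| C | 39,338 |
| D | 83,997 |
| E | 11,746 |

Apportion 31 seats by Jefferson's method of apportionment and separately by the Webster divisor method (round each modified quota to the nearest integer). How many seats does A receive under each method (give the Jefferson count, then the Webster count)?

Jefferson: A 3, B 9, C 6, D 12, E 1.
Webster: A 4, B 8, C 5, D 12, E 2.
A gets 3 under Jefferson and 4 under Webster.

3 and 4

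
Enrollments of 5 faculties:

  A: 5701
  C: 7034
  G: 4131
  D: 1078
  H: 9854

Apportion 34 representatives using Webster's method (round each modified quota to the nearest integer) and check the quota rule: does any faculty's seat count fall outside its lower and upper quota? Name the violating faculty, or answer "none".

Standard quotas: A 6.973, C 8.603, G 5.053, D 1.319, H 12.053.
Webster allocation: A 7, C 9, G 5, D 1, H 12.
Every allocation lies between the lower and upper quota.

none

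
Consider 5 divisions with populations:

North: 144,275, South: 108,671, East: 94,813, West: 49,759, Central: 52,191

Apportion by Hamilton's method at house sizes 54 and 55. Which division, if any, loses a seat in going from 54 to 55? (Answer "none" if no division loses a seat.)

none

At 54 seats: North 17, South 13, East 12, West 6, Central 6.
At 55 seats: North 18, South 13, East 12, West 6, Central 6.
No division's allocation decreased.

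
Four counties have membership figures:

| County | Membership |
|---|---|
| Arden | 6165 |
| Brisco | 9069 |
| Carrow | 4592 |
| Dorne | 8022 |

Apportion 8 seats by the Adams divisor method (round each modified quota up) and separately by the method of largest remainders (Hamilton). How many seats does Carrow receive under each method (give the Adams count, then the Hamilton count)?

Adams: Arden 2, Brisco 2, Carrow 2, Dorne 2.
Hamilton: Arden 2, Brisco 3, Carrow 1, Dorne 2.
Carrow gets 2 under Adams and 1 under Hamilton.

2 and 1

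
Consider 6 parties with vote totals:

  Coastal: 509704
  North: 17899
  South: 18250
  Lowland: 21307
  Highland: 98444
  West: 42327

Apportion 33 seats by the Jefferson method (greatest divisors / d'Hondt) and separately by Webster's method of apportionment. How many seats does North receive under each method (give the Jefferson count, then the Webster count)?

Jefferson: Coastal 25, North 0, South 0, Lowland 1, Highland 5, West 2.
Webster: Coastal 23, North 1, South 1, Lowland 1, Highland 5, West 2.
North gets 0 under Jefferson and 1 under Webster.

0 and 1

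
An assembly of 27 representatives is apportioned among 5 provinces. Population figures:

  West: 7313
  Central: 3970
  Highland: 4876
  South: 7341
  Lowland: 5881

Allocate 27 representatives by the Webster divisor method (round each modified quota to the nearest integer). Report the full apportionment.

West 7; Central 4; Highland 4; South 7; Lowland 5

Standard divisor 29381/27 ≈ 1088.185; standard quotas: West 6.720, Central 3.648, Highland 4.481, South 6.746, Lowland 5.404.
Rounding to the nearest integer gives West 7, Central 4, Highland 4, South 7, Lowland 5 — total 27, matching the house size, so no adjustment is needed.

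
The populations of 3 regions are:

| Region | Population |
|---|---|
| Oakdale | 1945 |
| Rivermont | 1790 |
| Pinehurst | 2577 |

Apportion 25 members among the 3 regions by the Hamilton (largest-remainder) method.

Oakdale: 8; Rivermont: 7; Pinehurst: 10

Standard divisor: 6312 ÷ 25 ≈ 252.48.
Standard quotas: Oakdale 7.704, Rivermont 7.090, Pinehurst 10.207.
Lower quotas: Oakdale 7, Rivermont 7, Pinehurst 10 (sum 24, leaving 1 seat).
Remainders in descending order: Oakdale 0.704, Pinehurst 0.207, Rivermont 0.090.
The surplus seat goes to Oakdale.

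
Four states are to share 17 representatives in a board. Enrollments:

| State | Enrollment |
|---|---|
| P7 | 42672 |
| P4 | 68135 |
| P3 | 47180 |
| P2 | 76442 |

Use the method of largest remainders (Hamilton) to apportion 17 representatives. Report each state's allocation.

P7: 3, P4: 5, P3: 3, P2: 6

The standard divisor is 234429/17 ≈ 13789.941.
Standard quotas: P7 3.0944, P4 4.9409, P3 3.4213, P2 5.5433.
Lower quotas: P7 3, P4 4, P3 3, P2 5 (sum 15, leaving 2 seats).
Remainders in descending order: P4 0.9409, P2 0.5433, P3 0.4213, P7 0.0944.
The surplus seats go to P4, P2.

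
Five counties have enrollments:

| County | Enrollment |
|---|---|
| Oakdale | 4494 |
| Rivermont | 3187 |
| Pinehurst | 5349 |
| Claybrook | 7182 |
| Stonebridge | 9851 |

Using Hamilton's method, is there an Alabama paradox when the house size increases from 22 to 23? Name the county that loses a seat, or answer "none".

Rivermont

At 22 seats: Oakdale 3, Rivermont 3, Pinehurst 4, Claybrook 5, Stonebridge 7.
At 23 seats: Oakdale 3, Rivermont 2, Pinehurst 4, Claybrook 6, Stonebridge 8.
Rivermont drops from 3 to 2.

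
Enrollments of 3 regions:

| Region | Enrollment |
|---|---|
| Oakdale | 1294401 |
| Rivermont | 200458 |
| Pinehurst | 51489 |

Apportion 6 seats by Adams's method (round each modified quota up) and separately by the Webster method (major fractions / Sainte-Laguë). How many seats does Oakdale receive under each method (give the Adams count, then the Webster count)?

Adams: Oakdale 4, Rivermont 1, Pinehurst 1.
Webster: Oakdale 5, Rivermont 1, Pinehurst 0.
Oakdale gets 4 under Adams and 5 under Webster.

4 and 5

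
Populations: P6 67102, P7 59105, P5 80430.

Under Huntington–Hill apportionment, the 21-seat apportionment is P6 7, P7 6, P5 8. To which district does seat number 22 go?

Priority for the next seat is population ÷ (√(s·(s+1))).
Priorities: P6 8966.882, P7 9120.099, P5 9478.766.
Highest priority: P5.

P5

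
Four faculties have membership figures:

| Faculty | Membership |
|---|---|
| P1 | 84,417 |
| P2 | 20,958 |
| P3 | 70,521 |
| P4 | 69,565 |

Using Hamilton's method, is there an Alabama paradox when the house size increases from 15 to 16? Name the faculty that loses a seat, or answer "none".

At 15 seats: P1 5, P2 1, P3 5, P4 4.
At 16 seats: P1 5, P2 1, P3 5, P4 5.
No faculty's allocation decreased.

none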